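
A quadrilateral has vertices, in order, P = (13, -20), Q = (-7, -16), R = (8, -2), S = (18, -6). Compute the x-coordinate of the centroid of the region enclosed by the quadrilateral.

22/3

Apply the shoelace (surveyor's) formula. First the cross-terms c_i = x_i·y_{i+1} − x_{i+1}·y_i:
  -348, 142, -12, -282  ⇒  2A = -500, A = -250.
Then Σ (x_i + x_{i+1})·c_i = -11000, so x̄ = -11000 / (6·(-250)) = 22/3.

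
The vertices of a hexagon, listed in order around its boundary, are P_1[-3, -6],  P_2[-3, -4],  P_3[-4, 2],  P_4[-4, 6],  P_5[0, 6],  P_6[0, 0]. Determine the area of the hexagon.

34

Cross-terms: -6, -22, -16, -24, 0, 0  ⇒  Σ = -68
Area = |Σ|/2 = 34.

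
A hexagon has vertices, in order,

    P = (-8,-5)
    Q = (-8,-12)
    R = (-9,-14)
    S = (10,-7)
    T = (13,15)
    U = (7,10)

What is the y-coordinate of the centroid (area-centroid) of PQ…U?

Apply the surveyor's formula. First the cross-terms c_i = x_i·y_{i+1} − x_{i+1}·y_i:
  56, 4, 203, 241, 25, 45  ⇒  2A = 574, A = 287.
Then Σ (y_i + y_{i+1})·c_i = -2541, so ȳ = -2541 / (6·287) = -121/82.

-121/82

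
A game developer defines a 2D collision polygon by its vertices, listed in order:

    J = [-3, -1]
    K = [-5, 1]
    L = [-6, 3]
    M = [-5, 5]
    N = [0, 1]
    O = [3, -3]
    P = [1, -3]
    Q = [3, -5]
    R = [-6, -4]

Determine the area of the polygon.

Σ = (-8) + (-9) + (-15) + (-5) + (-3) + (-6) + (4) + (-42) + (-6) = -90
Area = |Σ|/2 = 45.

45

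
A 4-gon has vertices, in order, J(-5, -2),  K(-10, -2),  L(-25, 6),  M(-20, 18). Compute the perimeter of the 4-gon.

60

|JK| = √((-5)² + (0)²) = √25 = 5
|KL| = √((-15)² + (8)²) = √289 = 17
|LM| = √((5)² + (12)²) = √169 = 13
|MJ| = √((15)² + (-20)²) = √625 = 25
Perimeter = 5 + 17 + 13 + 25 = 60.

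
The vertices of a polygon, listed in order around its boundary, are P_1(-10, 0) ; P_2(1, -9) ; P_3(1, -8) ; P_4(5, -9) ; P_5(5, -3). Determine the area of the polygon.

61

Σ = (90) + (1) + (31) + (30) + (-30) = 122
Area = |Σ|/2 = 61.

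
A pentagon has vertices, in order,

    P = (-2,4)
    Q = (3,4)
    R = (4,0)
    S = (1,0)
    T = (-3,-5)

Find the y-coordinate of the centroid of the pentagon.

Apply the shoelace formula. First the cross-terms c_i = x_i·y_{i+1} − x_{i+1}·y_i:
  -20, -16, 0, -5, -22  ⇒  2A = -63, A = -31.5.
Then Σ (y_i + y_{i+1})·c_i = -177, so ȳ = -177 / (6·(-31.5)) = 59/63.

59/63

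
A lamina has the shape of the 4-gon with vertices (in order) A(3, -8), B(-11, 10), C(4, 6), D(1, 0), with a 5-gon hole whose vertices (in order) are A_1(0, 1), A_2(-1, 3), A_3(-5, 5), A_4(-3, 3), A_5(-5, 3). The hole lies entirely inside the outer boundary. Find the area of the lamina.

83

Outer boundary:
Σ = (-58) + (-106) + (-6) + (-8) = -178
Area = |Σ|/2 = 89.
Hole:
Σ = (1) + (10) + (0) + (6) + (-5) = 12
Area = |Σ|/2 = 6.
Net area = 89 − 6 = 83.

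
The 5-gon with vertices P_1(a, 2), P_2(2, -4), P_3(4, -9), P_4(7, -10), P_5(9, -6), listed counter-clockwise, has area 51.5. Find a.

10

The doubled signed area Σ (x_i y_{i+1} − x_{i+1} y_i) is linear in a.
With a=0 it equals 83; the coefficient of a is 2 (from the two edges through P_1).
So 2·a + 83 = 2·51.5 = 103 ⇒ a = 10.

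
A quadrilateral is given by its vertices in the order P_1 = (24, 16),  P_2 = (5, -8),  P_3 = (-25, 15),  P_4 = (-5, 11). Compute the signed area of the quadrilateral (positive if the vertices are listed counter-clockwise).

-470.5

Apply the shoelace (surveyor's) formula: 2A = Σ (x_i·y_{i+1} − x_{i+1}·y_i), indices taken mod 4.
Σ = (-272) + (-125) + (-200) + (-344) = -941
Signed area = Σ/2 = -470.5 (negative ⇒ clockwise traversal).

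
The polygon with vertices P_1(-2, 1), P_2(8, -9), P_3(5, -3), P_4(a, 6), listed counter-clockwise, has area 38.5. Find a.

The doubled signed area Σ (x_i y_{i+1} − x_{i+1} y_i) is linear in a.
With a=0 it equals 73; the coefficient of a is 4 (from the two edges through P_4).
So 4·a + 73 = 2·38.5 = 77 ⇒ a = 1.

1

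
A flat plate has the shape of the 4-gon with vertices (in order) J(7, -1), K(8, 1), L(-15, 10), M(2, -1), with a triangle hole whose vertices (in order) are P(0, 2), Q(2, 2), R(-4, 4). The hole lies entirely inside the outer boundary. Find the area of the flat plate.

Outer boundary:
Apply the surveyor's formula: 2A = Σ (x_i·y_{i+1} − x_{i+1}·y_i), indices taken mod 4.
Σ = (15) + (95) + (-5) + (5) = 110
Area = |Σ|/2 = 55.
Hole:
Apply the shoelace (surveyor's) formula: 2A = Σ (x_i·y_{i+1} − x_{i+1}·y_i), indices taken mod 3.
Σ = (-4) + (16) + (-8) = 4
Area = |Σ|/2 = 2.
Net area = 55 − 2 = 53.

53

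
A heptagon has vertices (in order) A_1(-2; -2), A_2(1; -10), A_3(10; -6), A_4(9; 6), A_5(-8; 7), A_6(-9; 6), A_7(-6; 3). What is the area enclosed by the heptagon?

191.5

Apply the shoelace (surveyor's) formula: 2A = Σ (x_i·y_{i+1} − x_{i+1}·y_i), indices taken mod 7.
A_1→A_2: (-2)(-10) − (1)(-2) = 22
A_2→A_3: (1)(-6) − (10)(-10) = 94
A_3→A_4: (10)(6) − (9)(-6) = 114
A_4→A_5: (9)(7) − (-8)(6) = 111
A_5→A_6: (-8)(6) − (-9)(7) = 15
A_6→A_7: (-9)(3) − (-6)(6) = 9
A_7→A_1: (-6)(-2) − (-2)(3) = 18
Σ = 383
Area = |Σ|/2 = 191.5.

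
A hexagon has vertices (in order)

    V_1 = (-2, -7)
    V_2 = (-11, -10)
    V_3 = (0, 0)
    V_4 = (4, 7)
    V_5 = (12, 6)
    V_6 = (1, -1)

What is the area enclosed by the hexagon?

Σ = (-57) + (0) + (0) + (-60) + (-18) + (-9) = -144
Area = |Σ|/2 = 72.

72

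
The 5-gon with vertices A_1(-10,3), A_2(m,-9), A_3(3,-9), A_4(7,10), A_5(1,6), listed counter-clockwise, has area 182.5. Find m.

Write out the shoelace sum; only the two edges meeting at A_2 involve m:
2·Area = [((-10)·(-9) − m·3) + (m·(-9) − 3·(-9))] + 188
       = -12·m + 305 = 365
⇒ m = -5.

-5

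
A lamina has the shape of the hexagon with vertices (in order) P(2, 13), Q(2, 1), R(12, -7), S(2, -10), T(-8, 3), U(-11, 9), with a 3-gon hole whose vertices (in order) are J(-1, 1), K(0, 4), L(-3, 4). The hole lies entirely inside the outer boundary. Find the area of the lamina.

210.5

Outer boundary:
Apply the shoelace (surveyor's) formula: 2A = Σ (x_i·y_{i+1} − x_{i+1}·y_i), indices taken mod 6.
Cross-terms: -24, -26, -106, -74, -39, -161  ⇒  Σ = -430
Area = |Σ|/2 = 215.
Hole:
Apply the shoelace formula: 2A = Σ (x_i·y_{i+1} − x_{i+1}·y_i), indices taken mod 3.
Cross-terms: -4, 12, 1  ⇒  Σ = 9
Area = |Σ|/2 = 4.5.
Net area = 215 − 4.5 = 210.5.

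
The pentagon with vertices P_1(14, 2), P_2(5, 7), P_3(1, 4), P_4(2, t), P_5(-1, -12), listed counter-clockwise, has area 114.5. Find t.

Write out the shoelace sum; only the two edges meeting at P_4 involve t:
2·Area = [(1·t − 2·4) + (2·(-12) − (-1)·t)] + 267
       = 2·t + 235 = 229
⇒ t = -3.

-3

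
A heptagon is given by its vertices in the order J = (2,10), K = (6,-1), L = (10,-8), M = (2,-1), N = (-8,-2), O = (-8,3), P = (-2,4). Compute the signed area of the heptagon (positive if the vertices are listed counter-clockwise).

Cross-terms: -62, -38, 6, -12, -40, -26, -28  ⇒  Σ = -200
Signed area = Σ/2 = -100 (negative ⇒ clockwise traversal).

-100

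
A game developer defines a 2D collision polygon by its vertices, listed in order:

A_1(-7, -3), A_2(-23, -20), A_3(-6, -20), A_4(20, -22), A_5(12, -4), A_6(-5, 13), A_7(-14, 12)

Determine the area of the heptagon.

A_1→A_2: (-7)(-20) − (-23)(-3) = 71
A_2→A_3: (-23)(-20) − (-6)(-20) = 340
A_3→A_4: (-6)(-22) − (20)(-20) = 532
A_4→A_5: (20)(-4) − (12)(-22) = 184
A_5→A_6: (12)(13) − (-5)(-4) = 136
A_6→A_7: (-5)(12) − (-14)(13) = 122
A_7→A_1: (-14)(-3) − (-7)(12) = 126
Σ = 1511
Area = |Σ|/2 = 755.5.

755.5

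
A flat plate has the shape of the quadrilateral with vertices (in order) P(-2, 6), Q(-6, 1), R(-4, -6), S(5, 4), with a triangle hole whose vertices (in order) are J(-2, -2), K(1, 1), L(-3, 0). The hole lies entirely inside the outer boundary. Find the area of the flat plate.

Outer boundary:
Apply the shoelace formula: 2A = Σ (x_i·y_{i+1} − x_{i+1}·y_i), indices taken mod 4.
Cross-terms: 34, 40, 14, 38  ⇒  Σ = 126
Area = |Σ|/2 = 63.
Hole:
Σ = (0) + (3) + (6) = 9
Area = |Σ|/2 = 4.5.
Net area = 63 − 4.5 = 58.5.

58.5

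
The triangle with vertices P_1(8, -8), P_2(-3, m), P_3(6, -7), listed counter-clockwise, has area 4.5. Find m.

2

The doubled signed area Σ (x_i y_{i+1} − x_{i+1} y_i) is linear in m.
With m=0 it equals 5; the coefficient of m is 2 (from the two edges through P_2).
So 2·m + 5 = 2·4.5 = 9 ⇒ m = 2.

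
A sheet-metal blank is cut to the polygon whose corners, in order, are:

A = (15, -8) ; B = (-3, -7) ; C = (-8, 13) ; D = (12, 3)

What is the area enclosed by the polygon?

272.5

Apply Gauss's area formula: 2A = Σ (x_i·y_{i+1} − x_{i+1}·y_i), indices taken mod 4.
Σ = (-129) + (-95) + (-180) + (-141) = -545
Area = |Σ|/2 = 272.5.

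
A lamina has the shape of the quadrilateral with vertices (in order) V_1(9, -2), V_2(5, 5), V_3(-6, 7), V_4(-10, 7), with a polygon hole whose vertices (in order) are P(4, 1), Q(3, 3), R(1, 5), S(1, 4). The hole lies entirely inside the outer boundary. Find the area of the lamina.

Outer boundary:
V_1→V_2: (9)(5) − (5)(-2) = 55
V_2→V_3: (5)(7) − (-6)(5) = 65
V_3→V_4: (-6)(7) − (-10)(7) = 28
V_4→V_1: (-10)(-2) − (9)(7) = -43
Σ = 105
Area = |Σ|/2 = 52.5.
Hole:
Apply the surveyor's formula: 2A = Σ (x_i·y_{i+1} − x_{i+1}·y_i), indices taken mod 4.
Cross-terms: 9, 12, -1, -15  ⇒  Σ = 5
Area = |Σ|/2 = 2.5.
Net area = 52.5 − 2.5 = 50.

50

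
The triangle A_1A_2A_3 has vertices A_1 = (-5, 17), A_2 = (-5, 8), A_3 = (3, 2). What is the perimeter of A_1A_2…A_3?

36

|A_1A_2| = √((0)² + (-9)²) = √81 = 9
|A_2A_3| = √((8)² + (-6)²) = √100 = 10
|A_3A_1| = √((-8)² + (15)²) = √289 = 17
Perimeter = 9 + 10 + 17 = 36.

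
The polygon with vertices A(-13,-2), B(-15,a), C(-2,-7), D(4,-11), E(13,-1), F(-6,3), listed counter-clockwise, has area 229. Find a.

Write out the shoelace sum; only the two edges meeting at B involve a:
2·Area = [((-13)·a − (-15)·(-2)) + ((-15)·(-7) − (-2)·a)] + 273
       = -11·a + 348 = 458
⇒ a = -10.

-10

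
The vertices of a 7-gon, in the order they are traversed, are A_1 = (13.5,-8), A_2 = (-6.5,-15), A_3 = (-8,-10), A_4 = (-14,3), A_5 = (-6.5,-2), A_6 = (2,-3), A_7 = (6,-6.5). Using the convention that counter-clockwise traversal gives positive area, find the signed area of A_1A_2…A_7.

Apply the surveyor's formula: 2A = Σ (x_i·y_{i+1} − x_{i+1}·y_i), indices taken mod 7.
A_1→A_2: (13.5)(-15) − (-6.5)(-8) = -254.5
A_2→A_3: (-6.5)(-10) − (-8)(-15) = -55
A_3→A_4: (-8)(3) − (-14)(-10) = -164
A_4→A_5: (-14)(-2) − (-6.5)(3) = 47.5
A_5→A_6: (-6.5)(-3) − (2)(-2) = 23.5
A_6→A_7: (2)(-6.5) − (6)(-3) = 5
A_7→A_1: (6)(-8) − (13.5)(-6.5) = 39.75
Σ = -357.75
Signed area = Σ/2 = -178.875 (negative ⇒ clockwise traversal).

-178.875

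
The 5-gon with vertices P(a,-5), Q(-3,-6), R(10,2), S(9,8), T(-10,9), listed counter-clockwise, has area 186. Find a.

-4

The doubled signed area Σ (x_i y_{i+1} − x_{i+1} y_i) is linear in a.
With a=0 it equals 312; the coefficient of a is -15 (from the two edges through P).
So -15·a + 312 = 2·186 = 372 ⇒ a = -4.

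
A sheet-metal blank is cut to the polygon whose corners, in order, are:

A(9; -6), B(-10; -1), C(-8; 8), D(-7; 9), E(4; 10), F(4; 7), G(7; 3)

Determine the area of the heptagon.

198.5

Apply Gauss's area formula: 2A = Σ (x_i·y_{i+1} − x_{i+1}·y_i), indices taken mod 7.
Σ = (-69) + (-88) + (-16) + (-106) + (-12) + (-37) + (-69) = -397
Area = |Σ|/2 = 198.5.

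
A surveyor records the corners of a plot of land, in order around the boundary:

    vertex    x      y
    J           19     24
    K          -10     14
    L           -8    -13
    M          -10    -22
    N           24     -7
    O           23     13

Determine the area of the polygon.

1085

Apply the shoelace (surveyor's) formula: 2A = Σ (x_i·y_{i+1} − x_{i+1}·y_i), indices taken mod 6.
Σ = (506) + (242) + (46) + (598) + (473) + (305) = 2170
Area = |Σ|/2 = 1085.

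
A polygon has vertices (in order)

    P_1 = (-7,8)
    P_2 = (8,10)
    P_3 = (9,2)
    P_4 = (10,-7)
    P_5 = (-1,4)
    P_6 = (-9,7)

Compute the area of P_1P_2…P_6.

Apply the surveyor's formula: 2A = Σ (x_i·y_{i+1} − x_{i+1}·y_i), indices taken mod 6.
Cross-terms: -134, -74, -83, 33, 29, -23  ⇒  Σ = -252
Area = |Σ|/2 = 126.

126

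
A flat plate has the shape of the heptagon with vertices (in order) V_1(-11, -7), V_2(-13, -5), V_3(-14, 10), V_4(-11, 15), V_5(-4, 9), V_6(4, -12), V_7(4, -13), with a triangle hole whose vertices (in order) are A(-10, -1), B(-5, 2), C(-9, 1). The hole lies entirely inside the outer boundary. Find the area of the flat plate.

Outer boundary:
Σ = (-36) + (-200) + (-100) + (-39) + (12) + (-4) + (-171) = -538
Area = |Σ|/2 = 269.
Hole:
Apply the shoelace (surveyor's) formula: 2A = Σ (x_i·y_{i+1} − x_{i+1}·y_i), indices taken mod 3.
A→B: (-10)(2) − (-5)(-1) = -25
B→C: (-5)(1) − (-9)(2) = 13
C→A: (-9)(-1) − (-10)(1) = 19
Σ = 7
Area = |Σ|/2 = 3.5.
Net area = 269 − 3.5 = 265.5.

265.5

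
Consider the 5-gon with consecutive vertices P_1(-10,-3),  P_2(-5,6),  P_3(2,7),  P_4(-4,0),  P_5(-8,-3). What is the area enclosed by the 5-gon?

44

Apply the shoelace formula: 2A = Σ (x_i·y_{i+1} − x_{i+1}·y_i), indices taken mod 5.
Σ = (-75) + (-47) + (28) + (12) + (-6) = -88
Area = |Σ|/2 = 44.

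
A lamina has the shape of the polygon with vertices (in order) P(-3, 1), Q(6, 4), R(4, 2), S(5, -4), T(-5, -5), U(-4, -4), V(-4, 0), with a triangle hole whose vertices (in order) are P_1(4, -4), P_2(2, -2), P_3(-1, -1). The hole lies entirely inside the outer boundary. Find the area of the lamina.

Outer boundary:
Σ = (-18) + (-4) + (-26) + (-45) + (0) + (-16) + (-4) = -113
Area = |Σ|/2 = 56.5.
Hole:
Σ = (0) + (-4) + (8) = 4
Area = |Σ|/2 = 2.
Net area = 56.5 − 2 = 54.5.

54.5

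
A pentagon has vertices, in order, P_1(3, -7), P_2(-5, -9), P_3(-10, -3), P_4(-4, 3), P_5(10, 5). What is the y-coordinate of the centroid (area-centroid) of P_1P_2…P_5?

-277/157

Apply Gauss's area formula. First the cross-terms c_i = x_i·y_{i+1} − x_{i+1}·y_i:
  -62, -75, -42, -50, -85  ⇒  2A = -314, A = -157.
Then Σ (y_i + y_{i+1})·c_i = 1662, so ȳ = 1662 / (6·(-157)) = -277/157.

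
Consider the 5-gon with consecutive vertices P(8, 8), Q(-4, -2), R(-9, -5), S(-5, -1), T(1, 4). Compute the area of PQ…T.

Apply the shoelace formula: 2A = Σ (x_i·y_{i+1} − x_{i+1}·y_i), indices taken mod 5.
Σ = (16) + (2) + (-16) + (-19) + (-24) = -41
Area = |Σ|/2 = 20.5.

20.5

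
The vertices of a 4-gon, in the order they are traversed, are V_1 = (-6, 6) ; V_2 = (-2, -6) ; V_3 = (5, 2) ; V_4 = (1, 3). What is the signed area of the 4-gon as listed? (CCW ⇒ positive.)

Cross-terms: 48, 26, 13, 24  ⇒  Σ = 111
Signed area = Σ/2 = 55.5 (positive ⇒ counter-clockwise traversal).

55.5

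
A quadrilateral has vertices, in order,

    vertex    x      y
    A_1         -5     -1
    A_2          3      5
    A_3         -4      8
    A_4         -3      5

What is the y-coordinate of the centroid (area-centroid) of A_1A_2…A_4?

4

Apply Gauss's area formula. First the cross-terms c_i = x_i·y_{i+1} − x_{i+1}·y_i:
  -22, 44, 4, 28  ⇒  2A = 54, A = 27.
Then Σ (y_i + y_{i+1})·c_i = 648, so ȳ = 648 / (6·27) = 4.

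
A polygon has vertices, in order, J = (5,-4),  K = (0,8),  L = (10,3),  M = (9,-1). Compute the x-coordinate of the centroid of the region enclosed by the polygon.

Apply the surveyor's formula. First the cross-terms c_i = x_i·y_{i+1} − x_{i+1}·y_i:
  40, -80, -37, -31  ⇒  2A = -108, A = -54.
Then Σ (x_i + x_{i+1})·c_i = -1737, so x̄ = -1737 / (6·(-54)) = 193/36.

193/36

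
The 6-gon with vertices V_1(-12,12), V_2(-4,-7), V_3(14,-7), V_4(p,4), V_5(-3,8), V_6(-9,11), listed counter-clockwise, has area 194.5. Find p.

0

Write out the shoelace sum; only the two edges meeting at V_4 involve p:
2·Area = [(14·4 − p·(-7)) + (p·8 − (-3)·4)] + 321
       = 15·p + 389 = 389
⇒ p = 0.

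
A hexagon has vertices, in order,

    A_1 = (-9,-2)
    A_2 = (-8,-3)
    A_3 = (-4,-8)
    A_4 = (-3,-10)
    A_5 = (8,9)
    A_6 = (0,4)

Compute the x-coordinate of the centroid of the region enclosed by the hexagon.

-1.21

Apply the shoelace (surveyor's) formula. First the cross-terms c_i = x_i·y_{i+1} − x_{i+1}·y_i:
  11, 52, 16, 53, 32, 36  ⇒  2A = 200, A = 100.
Then Σ (x_i + x_{i+1})·c_i = -726, so x̄ = -726 / (6·100) = -1.21.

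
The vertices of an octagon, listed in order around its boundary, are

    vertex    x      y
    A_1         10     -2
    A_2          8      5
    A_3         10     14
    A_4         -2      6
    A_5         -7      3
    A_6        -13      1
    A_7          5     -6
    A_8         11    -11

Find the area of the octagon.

Apply the shoelace formula: 2A = Σ (x_i·y_{i+1} − x_{i+1}·y_i), indices taken mod 8.
Σ = (66) + (62) + (88) + (36) + (32) + (73) + (11) + (88) = 456
Area = |Σ|/2 = 228.

228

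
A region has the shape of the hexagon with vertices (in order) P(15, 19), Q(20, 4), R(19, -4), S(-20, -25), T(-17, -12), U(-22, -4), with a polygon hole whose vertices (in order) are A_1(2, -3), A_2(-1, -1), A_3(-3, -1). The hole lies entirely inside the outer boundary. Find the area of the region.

Outer boundary:
Apply the shoelace (surveyor's) formula: 2A = Σ (x_i·y_{i+1} − x_{i+1}·y_i), indices taken mod 6.
Σ = (-320) + (-156) + (-555) + (-185) + (-196) + (-358) = -1770
Area = |Σ|/2 = 885.
Hole:
Apply Gauss's area formula: 2A = Σ (x_i·y_{i+1} − x_{i+1}·y_i), indices taken mod 3.
Σ = (-5) + (-2) + (11) = 4
Area = |Σ|/2 = 2.
Net area = 885 − 2 = 883.

883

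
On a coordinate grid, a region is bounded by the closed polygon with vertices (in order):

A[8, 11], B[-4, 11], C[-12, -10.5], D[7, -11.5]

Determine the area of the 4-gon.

343.25

Σ = (132) + (174) + (211.5) + (169) = 686.5
Area = |Σ|/2 = 343.25.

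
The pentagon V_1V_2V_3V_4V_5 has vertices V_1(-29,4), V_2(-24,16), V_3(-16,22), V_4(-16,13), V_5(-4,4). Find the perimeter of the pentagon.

|V_1V_2| = √((5)² + (12)²) = √169 = 13
|V_2V_3| = √((8)² + (6)²) = √100 = 10
|V_3V_4| = √((0)² + (-9)²) = √81 = 9
|V_4V_5| = √((12)² + (-9)²) = √225 = 15
|V_5V_1| = √((-25)² + (0)²) = √625 = 25
Perimeter = 13 + 10 + 9 + 15 + 25 = 72.

72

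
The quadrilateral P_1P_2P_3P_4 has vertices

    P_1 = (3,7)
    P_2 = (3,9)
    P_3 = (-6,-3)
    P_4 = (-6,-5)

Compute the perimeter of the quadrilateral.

34

|P_1P_2| = √((0)² + (2)²) = √4 = 2
|P_2P_3| = √((-9)² + (-12)²) = √225 = 15
|P_3P_4| = √((0)² + (-2)²) = √4 = 2
|P_4P_1| = √((9)² + (12)²) = √225 = 15
Perimeter = 2 + 15 + 2 + 15 = 34.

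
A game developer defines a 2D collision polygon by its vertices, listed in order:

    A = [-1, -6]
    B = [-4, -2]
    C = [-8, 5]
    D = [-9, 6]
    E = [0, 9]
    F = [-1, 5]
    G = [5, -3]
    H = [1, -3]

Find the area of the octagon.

Apply the shoelace formula: 2A = Σ (x_i·y_{i+1} − x_{i+1}·y_i), indices taken mod 8.
Σ = (-22) + (-36) + (-3) + (-81) + (9) + (-22) + (-12) + (-9) = -176
Area = |Σ|/2 = 88.

88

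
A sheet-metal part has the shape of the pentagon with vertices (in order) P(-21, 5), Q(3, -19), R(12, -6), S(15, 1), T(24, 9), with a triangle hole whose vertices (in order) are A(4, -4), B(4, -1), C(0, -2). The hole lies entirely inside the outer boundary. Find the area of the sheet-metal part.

552

Outer boundary:
Σ = (384) + (210) + (102) + (111) + (309) = 1116
Area = |Σ|/2 = 558.
Hole:
Apply the shoelace (surveyor's) formula: 2A = Σ (x_i·y_{i+1} − x_{i+1}·y_i), indices taken mod 3.
Cross-terms: 12, -8, 8  ⇒  Σ = 12
Area = |Σ|/2 = 6.
Net area = 558 − 6 = 552.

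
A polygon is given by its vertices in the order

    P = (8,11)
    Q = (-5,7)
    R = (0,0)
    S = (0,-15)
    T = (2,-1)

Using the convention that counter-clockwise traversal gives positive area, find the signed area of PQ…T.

85.5

Σ = (111) + (0) + (0) + (30) + (30) = 171
Signed area = Σ/2 = 85.5 (positive ⇒ counter-clockwise traversal).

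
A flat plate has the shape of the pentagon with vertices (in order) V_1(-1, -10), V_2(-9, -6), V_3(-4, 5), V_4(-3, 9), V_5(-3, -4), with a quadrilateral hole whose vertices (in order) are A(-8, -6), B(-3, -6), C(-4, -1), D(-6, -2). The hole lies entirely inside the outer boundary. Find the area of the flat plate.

39

Outer boundary:
Apply Gauss's area formula: 2A = Σ (x_i·y_{i+1} − x_{i+1}·y_i), indices taken mod 5.
Cross-terms: -84, -69, -21, 39, 26  ⇒  Σ = -109
Area = |Σ|/2 = 54.5.
Hole:
Σ = (30) + (-21) + (2) + (20) = 31
Area = |Σ|/2 = 15.5.
Net area = 54.5 − 15.5 = 39.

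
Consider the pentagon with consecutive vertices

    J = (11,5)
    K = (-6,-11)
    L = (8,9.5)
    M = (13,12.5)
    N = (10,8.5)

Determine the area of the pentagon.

70.75

Apply the surveyor's formula: 2A = Σ (x_i·y_{i+1} − x_{i+1}·y_i), indices taken mod 5.
Σ = (-91) + (31) + (-23.5) + (-14.5) + (-43.5) = -141.5
Area = |Σ|/2 = 70.75.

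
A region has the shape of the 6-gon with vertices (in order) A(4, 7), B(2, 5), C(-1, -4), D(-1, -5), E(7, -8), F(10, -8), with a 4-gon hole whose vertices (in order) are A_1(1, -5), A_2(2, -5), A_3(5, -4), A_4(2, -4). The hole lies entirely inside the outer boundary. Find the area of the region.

84.5

Outer boundary:
A→B: (4)(5) − (2)(7) = 6
B→C: (2)(-4) − (-1)(5) = -3
C→D: (-1)(-5) − (-1)(-4) = 1
D→E: (-1)(-8) − (7)(-5) = 43
E→F: (7)(-8) − (10)(-8) = 24
F→A: (10)(7) − (4)(-8) = 102
Σ = 173
Area = |Σ|/2 = 86.5.
Hole:
Apply the shoelace (surveyor's) formula: 2A = Σ (x_i·y_{i+1} − x_{i+1}·y_i), indices taken mod 4.
Σ = (5) + (17) + (-12) + (-6) = 4
Area = |Σ|/2 = 2.
Net area = 86.5 − 2 = 84.5.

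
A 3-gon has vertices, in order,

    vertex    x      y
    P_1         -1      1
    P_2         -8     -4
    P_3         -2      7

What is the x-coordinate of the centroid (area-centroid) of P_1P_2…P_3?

Apply the shoelace (surveyor's) formula. First the cross-terms c_i = x_i·y_{i+1} − x_{i+1}·y_i:
  12, -64, 5  ⇒  2A = -47, A = -23.5.
Then Σ (x_i + x_{i+1})·c_i = 517, so x̄ = 517 / (6·(-23.5)) = -11/3.

-11/3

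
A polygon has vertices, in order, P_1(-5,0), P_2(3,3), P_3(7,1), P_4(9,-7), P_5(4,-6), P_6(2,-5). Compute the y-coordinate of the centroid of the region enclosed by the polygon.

Apply the shoelace formula. First the cross-terms c_i = x_i·y_{i+1} − x_{i+1}·y_i:
  -15, -18, -58, -26, -8, -25  ⇒  2A = -150, A = -75.
Then Σ (y_i + y_{i+1})·c_i = 782, so ȳ = 782 / (6·(-75)) = -391/225.

-391/225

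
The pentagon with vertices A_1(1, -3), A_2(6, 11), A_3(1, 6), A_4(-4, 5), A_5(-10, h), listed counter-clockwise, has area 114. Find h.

The doubled signed area Σ (x_i y_{i+1} − x_{i+1} y_i) is linear in h.
With h=0 it equals 163; the coefficient of h is -5 (from the two edges through A_5).
So -5·h + 163 = 2·114 = 228 ⇒ h = -13.

-13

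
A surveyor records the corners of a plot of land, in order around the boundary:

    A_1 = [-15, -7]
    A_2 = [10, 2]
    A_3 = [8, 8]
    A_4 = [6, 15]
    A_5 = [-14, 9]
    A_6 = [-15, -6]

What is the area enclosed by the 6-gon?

Apply the shoelace (surveyor's) formula: 2A = Σ (x_i·y_{i+1} − x_{i+1}·y_i), indices taken mod 6.
A_1→A_2: (-15)(2) − (10)(-7) = 40
A_2→A_3: (10)(8) − (8)(2) = 64
A_3→A_4: (8)(15) − (6)(8) = 72
A_4→A_5: (6)(9) − (-14)(15) = 264
A_5→A_6: (-14)(-6) − (-15)(9) = 219
A_6→A_1: (-15)(-7) − (-15)(-6) = 15
Σ = 674
Area = |Σ|/2 = 337.

337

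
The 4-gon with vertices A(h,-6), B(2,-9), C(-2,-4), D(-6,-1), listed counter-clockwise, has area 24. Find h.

-6

The doubled signed area Σ (x_i y_{i+1} − x_{i+1} y_i) is linear in h.
With h=0 it equals 0; the coefficient of h is -8 (from the two edges through A).
So -8·h + 0 = 2·24 = 48 ⇒ h = -6.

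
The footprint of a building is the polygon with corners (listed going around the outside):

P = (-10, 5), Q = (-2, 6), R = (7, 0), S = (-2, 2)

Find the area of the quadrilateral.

Apply the shoelace formula: 2A = Σ (x_i·y_{i+1} − x_{i+1}·y_i), indices taken mod 4.
Σ = (-50) + (-42) + (14) + (10) = -68
Area = |Σ|/2 = 34.

34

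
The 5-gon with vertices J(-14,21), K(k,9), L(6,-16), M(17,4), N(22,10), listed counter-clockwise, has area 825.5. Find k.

The doubled signed area Σ (x_i y_{i+1} − x_{i+1} y_i) is linear in k.
With k=0 it equals 800; the coefficient of k is -37 (from the two edges through K).
So -37·k + 800 = 2·825.5 = 1651 ⇒ k = -23.

-23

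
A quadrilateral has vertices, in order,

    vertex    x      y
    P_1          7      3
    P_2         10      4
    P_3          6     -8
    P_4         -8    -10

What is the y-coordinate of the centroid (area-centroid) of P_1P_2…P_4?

Apply the shoelace formula. First the cross-terms c_i = x_i·y_{i+1} − x_{i+1}·y_i:
  -2, -104, -124, 46  ⇒  2A = -184, A = -92.
Then Σ (y_i + y_{i+1})·c_i = 2312, so ȳ = 2312 / (6·(-92)) = -289/69.

-289/69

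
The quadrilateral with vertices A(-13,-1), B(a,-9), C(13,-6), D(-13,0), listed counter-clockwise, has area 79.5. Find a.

2

The doubled signed area Σ (x_i y_{i+1} − x_{i+1} y_i) is linear in a.
With a=0 it equals 169; the coefficient of a is -5 (from the two edges through B).
So -5·a + 169 = 2·79.5 = 159 ⇒ a = 2.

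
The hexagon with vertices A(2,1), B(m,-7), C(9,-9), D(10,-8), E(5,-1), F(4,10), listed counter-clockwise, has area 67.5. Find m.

Write out the shoelace sum; only the two edges meeting at B involve m:
2·Area = [(2·(-7) − m·1) + (m·(-9) − 9·(-7))] + 86
       = -10·m + 135 = 135
⇒ m = 0.

0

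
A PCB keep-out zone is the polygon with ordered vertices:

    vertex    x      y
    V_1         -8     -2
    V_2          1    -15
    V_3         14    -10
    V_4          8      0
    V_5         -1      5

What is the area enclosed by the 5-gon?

242

Apply the surveyor's formula: 2A = Σ (x_i·y_{i+1} − x_{i+1}·y_i), indices taken mod 5.
Σ = (122) + (200) + (80) + (40) + (42) = 484
Area = |Σ|/2 = 242.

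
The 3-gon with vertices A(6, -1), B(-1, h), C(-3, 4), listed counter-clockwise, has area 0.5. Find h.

3

Write out the shoelace sum; only the two edges meeting at B involve h:
2·Area = [(6·h − (-1)·(-1)) + ((-1)·4 − (-3)·h)] + -21
       = 9·h + -26 = 1
⇒ h = 3.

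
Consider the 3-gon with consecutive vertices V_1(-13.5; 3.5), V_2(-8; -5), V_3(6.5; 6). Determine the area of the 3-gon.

91.875

Σ = (95.5) + (-15.5) + (103.75) = 183.75
Area = |Σ|/2 = 91.875.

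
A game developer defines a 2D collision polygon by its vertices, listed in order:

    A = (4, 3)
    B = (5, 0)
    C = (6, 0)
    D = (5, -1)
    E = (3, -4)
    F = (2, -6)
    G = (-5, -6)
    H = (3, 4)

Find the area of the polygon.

Apply the surveyor's formula: 2A = Σ (x_i·y_{i+1} − x_{i+1}·y_i), indices taken mod 8.
Σ = (-15) + (0) + (-6) + (-17) + (-10) + (-42) + (-2) + (-7) = -99
Area = |Σ|/2 = 49.5.

49.5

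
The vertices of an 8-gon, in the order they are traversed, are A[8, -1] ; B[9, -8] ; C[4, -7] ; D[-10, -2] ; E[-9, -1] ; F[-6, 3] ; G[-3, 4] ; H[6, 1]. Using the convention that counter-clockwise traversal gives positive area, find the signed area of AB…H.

Apply the shoelace (surveyor's) formula: 2A = Σ (x_i·y_{i+1} − x_{i+1}·y_i), indices taken mod 8.
Cross-terms: -55, -31, -78, -8, -33, -15, -27, -14  ⇒  Σ = -261
Signed area = Σ/2 = -130.5 (negative ⇒ clockwise traversal).

-130.5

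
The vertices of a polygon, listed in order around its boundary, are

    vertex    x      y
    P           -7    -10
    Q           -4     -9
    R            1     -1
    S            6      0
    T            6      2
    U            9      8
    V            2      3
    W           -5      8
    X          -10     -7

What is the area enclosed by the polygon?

P→Q: (-7)(-9) − (-4)(-10) = 23
Q→R: (-4)(-1) − (1)(-9) = 13
R→S: (1)(0) − (6)(-1) = 6
S→T: (6)(2) − (6)(0) = 12
T→U: (6)(8) − (9)(2) = 30
U→V: (9)(3) − (2)(8) = 11
V→W: (2)(8) − (-5)(3) = 31
W→X: (-5)(-7) − (-10)(8) = 115
X→P: (-10)(-10) − (-7)(-7) = 51
Σ = 292
Area = |Σ|/2 = 146.

146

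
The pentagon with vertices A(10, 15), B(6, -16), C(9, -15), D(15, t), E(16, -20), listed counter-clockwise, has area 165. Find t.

The doubled signed area Σ (x_i y_{i+1} − x_{i+1} y_i) is linear in t.
With t=0 it equals 169; the coefficient of t is -7 (from the two edges through D).
So -7·t + 169 = 2·165 = 330 ⇒ t = -23.

-23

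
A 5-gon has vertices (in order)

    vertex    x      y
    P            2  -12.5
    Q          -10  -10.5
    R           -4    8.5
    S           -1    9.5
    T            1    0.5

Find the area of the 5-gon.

Apply the surveyor's formula: 2A = Σ (x_i·y_{i+1} − x_{i+1}·y_i), indices taken mod 5.
Cross-terms: -146, -127, -29.5, -10, -13.5  ⇒  Σ = -326
Area = |Σ|/2 = 163.

163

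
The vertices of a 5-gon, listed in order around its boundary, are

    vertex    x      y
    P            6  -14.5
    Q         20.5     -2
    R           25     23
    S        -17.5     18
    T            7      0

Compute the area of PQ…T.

715.875

Apply Gauss's area formula: 2A = Σ (x_i·y_{i+1} − x_{i+1}·y_i), indices taken mod 5.
P→Q: (6)(-2) − (20.5)(-14.5) = 285.25
Q→R: (20.5)(23) − (25)(-2) = 521.5
R→S: (25)(18) − (-17.5)(23) = 852.5
S→T: (-17.5)(0) − (7)(18) = -126
T→P: (7)(-14.5) − (6)(0) = -101.5
Σ = 1431.75
Area = |Σ|/2 = 715.875.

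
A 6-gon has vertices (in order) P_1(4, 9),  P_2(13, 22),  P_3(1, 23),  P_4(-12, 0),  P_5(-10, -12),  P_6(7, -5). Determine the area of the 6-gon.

Σ = (-29) + (277) + (276) + (144) + (134) + (83) = 885
Area = |Σ|/2 = 442.5.

442.5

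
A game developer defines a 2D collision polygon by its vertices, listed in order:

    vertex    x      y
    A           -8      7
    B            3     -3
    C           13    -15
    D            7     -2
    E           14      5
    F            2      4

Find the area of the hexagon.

115.5

Cross-terms: 3, -6, 79, 63, 46, 46  ⇒  Σ = 231
Area = |Σ|/2 = 115.5.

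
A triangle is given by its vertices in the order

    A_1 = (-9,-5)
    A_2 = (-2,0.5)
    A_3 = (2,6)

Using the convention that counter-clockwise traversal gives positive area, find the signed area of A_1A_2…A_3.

8.25

Σ = (-14.5) + (-13) + (44) = 16.5
Signed area = Σ/2 = 8.25 (positive ⇒ counter-clockwise traversal).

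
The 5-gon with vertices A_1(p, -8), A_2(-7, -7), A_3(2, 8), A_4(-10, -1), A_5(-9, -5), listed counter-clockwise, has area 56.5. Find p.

Write out the shoelace sum; only the two edges meeting at A_1 involve p:
2·Area = [((-9)·(-8) − p·(-5)) + (p·(-7) − (-7)·(-8))] + 77
       = -2·p + 93 = 113
⇒ p = -10.

-10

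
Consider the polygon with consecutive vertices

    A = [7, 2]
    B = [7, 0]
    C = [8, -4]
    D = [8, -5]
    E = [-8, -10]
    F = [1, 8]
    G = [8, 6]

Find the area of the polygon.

Apply the shoelace formula: 2A = Σ (x_i·y_{i+1} − x_{i+1}·y_i), indices taken mod 7.
Σ = (-14) + (-28) + (-8) + (-120) + (-54) + (-58) + (-26) = -308
Area = |Σ|/2 = 154.

154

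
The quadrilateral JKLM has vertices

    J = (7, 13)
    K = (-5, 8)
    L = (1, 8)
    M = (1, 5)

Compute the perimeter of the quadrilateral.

|JK| = √((-12)² + (-5)²) = √169 = 13
|KL| = √((6)² + (0)²) = √36 = 6
|LM| = √((0)² + (-3)²) = √9 = 3
|MJ| = √((6)² + (8)²) = √100 = 10
Perimeter = 13 + 6 + 3 + 10 = 32.

32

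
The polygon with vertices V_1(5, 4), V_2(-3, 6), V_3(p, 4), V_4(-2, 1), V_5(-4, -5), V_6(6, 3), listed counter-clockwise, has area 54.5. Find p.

-6

Write out the shoelace sum; only the two edges meeting at V_3 involve p:
2·Area = [((-3)·4 − p·6) + (p·1 − (-2)·4)] + 83
       = -5·p + 79 = 109
⇒ p = -6.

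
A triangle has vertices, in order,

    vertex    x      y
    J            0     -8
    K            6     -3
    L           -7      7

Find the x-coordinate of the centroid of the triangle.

Apply the shoelace (surveyor's) formula. First the cross-terms c_i = x_i·y_{i+1} − x_{i+1}·y_i:
  48, 21, 56  ⇒  2A = 125, A = 62.5.
Then Σ (x_i + x_{i+1})·c_i = -125, so x̄ = -125 / (6·62.5) = -1/3.

-1/3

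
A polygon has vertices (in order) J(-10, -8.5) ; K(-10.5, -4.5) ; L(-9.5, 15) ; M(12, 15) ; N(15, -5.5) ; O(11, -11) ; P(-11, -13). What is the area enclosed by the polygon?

631.5

Apply the shoelace formula: 2A = Σ (x_i·y_{i+1} − x_{i+1}·y_i), indices taken mod 7.
Cross-terms: -44.25, -200.25, -322.5, -291, -104.5, -264, -36.5  ⇒  Σ = -1263
Area = |Σ|/2 = 631.5.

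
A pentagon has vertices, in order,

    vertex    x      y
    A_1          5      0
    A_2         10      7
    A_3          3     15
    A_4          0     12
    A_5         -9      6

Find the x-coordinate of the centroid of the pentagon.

Apply the surveyor's formula. First the cross-terms c_i = x_i·y_{i+1} − x_{i+1}·y_i:
  35, 129, 36, 108, -30  ⇒  2A = 278, A = 139.
Then Σ (x_i + x_{i+1})·c_i = 1458, so x̄ = 1458 / (6·139) = 243/139.

243/139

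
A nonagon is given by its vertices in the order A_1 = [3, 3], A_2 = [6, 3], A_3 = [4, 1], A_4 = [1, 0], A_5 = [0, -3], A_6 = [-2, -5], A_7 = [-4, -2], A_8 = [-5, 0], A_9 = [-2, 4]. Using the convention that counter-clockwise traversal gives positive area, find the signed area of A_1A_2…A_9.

-44.5

Σ = (-9) + (-6) + (-1) + (-3) + (-6) + (-16) + (-10) + (-20) + (-18) = -89
Signed area = Σ/2 = -44.5 (negative ⇒ clockwise traversal).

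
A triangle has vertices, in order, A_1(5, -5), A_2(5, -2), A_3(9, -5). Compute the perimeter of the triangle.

12

|A_1A_2| = √((0)² + (3)²) = √9 = 3
|A_2A_3| = √((4)² + (-3)²) = √25 = 5
|A_3A_1| = √((-4)² + (0)²) = √16 = 4
Perimeter = 3 + 5 + 4 = 12.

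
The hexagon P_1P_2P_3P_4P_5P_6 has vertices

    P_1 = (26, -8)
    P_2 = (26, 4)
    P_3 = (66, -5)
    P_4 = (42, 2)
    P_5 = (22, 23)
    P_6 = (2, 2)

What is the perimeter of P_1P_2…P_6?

162

|P_1P_2| = √((0)² + (12)²) = √144 = 12
|P_2P_3| = √((40)² + (-9)²) = √1681 = 41
|P_3P_4| = √((-24)² + (7)²) = √625 = 25
|P_4P_5| = √((-20)² + (21)²) = √841 = 29
|P_5P_6| = √((-20)² + (-21)²) = √841 = 29
|P_6P_1| = √((24)² + (-10)²) = √676 = 26
Perimeter = 12 + 41 + 25 + 29 + 29 + 26 = 162.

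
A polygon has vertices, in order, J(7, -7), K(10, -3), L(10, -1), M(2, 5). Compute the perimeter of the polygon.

30

|JK| = √((3)² + (4)²) = √25 = 5
|KL| = √((0)² + (2)²) = √4 = 2
|LM| = √((-8)² + (6)²) = √100 = 10
|MJ| = √((5)² + (-12)²) = √169 = 13
Perimeter = 5 + 2 + 10 + 13 = 30.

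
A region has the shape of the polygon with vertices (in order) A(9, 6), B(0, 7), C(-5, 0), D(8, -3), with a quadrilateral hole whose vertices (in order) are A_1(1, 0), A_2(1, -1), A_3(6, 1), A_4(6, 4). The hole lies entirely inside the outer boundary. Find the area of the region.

Outer boundary:
Apply the shoelace formula: 2A = Σ (x_i·y_{i+1} − x_{i+1}·y_i), indices taken mod 4.
Σ = (63) + (35) + (15) + (75) = 188
Area = |Σ|/2 = 94.
Hole:
Apply the shoelace formula: 2A = Σ (x_i·y_{i+1} − x_{i+1}·y_i), indices taken mod 4.
Σ = (-1) + (7) + (18) + (-4) = 20
Area = |Σ|/2 = 10.
Net area = 94 − 10 = 84.

84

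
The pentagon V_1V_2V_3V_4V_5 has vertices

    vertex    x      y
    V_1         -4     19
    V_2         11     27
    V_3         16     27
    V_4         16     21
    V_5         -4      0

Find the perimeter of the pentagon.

|V_1V_2| = √((15)² + (8)²) = √289 = 17
|V_2V_3| = √((5)² + (0)²) = √25 = 5
|V_3V_4| = √((0)² + (-6)²) = √36 = 6
|V_4V_5| = √((-20)² + (-21)²) = √841 = 29
|V_5V_1| = √((0)² + (19)²) = √361 = 19
Perimeter = 17 + 5 + 6 + 29 + 19 = 76.

76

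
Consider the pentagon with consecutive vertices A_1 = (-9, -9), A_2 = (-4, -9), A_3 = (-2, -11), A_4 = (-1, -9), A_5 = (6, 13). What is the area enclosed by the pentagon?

91

Apply the shoelace (surveyor's) formula: 2A = Σ (x_i·y_{i+1} − x_{i+1}·y_i), indices taken mod 5.
Σ = (45) + (26) + (7) + (41) + (63) = 182
Area = |Σ|/2 = 91.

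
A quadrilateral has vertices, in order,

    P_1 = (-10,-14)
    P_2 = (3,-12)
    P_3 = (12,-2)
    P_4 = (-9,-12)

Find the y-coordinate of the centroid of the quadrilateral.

-28/3

Apply the surveyor's formula. First the cross-terms c_i = x_i·y_{i+1} − x_{i+1}·y_i:
  162, 138, -162, 6  ⇒  2A = 144, A = 72.
Then Σ (y_i + y_{i+1})·c_i = -4032, so ȳ = -4032 / (6·72) = -28/3.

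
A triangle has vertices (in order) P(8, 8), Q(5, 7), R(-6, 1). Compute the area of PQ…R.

3.5

Apply the shoelace formula: 2A = Σ (x_i·y_{i+1} − x_{i+1}·y_i), indices taken mod 3.
P→Q: (8)(7) − (5)(8) = 16
Q→R: (5)(1) − (-6)(7) = 47
R→P: (-6)(8) − (8)(1) = -56
Σ = 7
Area = |Σ|/2 = 3.5.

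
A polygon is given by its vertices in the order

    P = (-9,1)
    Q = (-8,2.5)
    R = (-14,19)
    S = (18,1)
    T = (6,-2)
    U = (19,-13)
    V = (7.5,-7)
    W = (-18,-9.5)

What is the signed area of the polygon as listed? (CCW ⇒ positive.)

Σ = (-14.5) + (-117) + (-356) + (-42) + (-40) + (-35.5) + (-197.25) + (-103.5) = -905.75
Signed area = Σ/2 = -452.875 (negative ⇒ clockwise traversal).

-452.875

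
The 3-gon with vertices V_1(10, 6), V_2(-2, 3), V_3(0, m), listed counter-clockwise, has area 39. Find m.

The doubled signed area Σ (x_i y_{i+1} − x_{i+1} y_i) is linear in m.
With m=0 it equals 42; the coefficient of m is -12 (from the two edges through V_3).
So -12·m + 42 = 2·39 = 78 ⇒ m = -3.

-3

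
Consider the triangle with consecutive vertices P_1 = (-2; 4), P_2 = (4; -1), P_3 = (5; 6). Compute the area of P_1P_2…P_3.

Apply the shoelace (surveyor's) formula: 2A = Σ (x_i·y_{i+1} − x_{i+1}·y_i), indices taken mod 3.
P_1→P_2: (-2)(-1) − (4)(4) = -14
P_2→P_3: (4)(6) − (5)(-1) = 29
P_3→P_1: (5)(4) − (-2)(6) = 32
Σ = 47
Area = |Σ|/2 = 23.5.

23.5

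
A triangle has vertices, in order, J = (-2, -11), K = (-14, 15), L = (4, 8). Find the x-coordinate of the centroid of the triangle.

Apply Gauss's area formula. First the cross-terms c_i = x_i·y_{i+1} − x_{i+1}·y_i:
  -184, -172, -28  ⇒  2A = -384, A = -192.
Then Σ (x_i + x_{i+1})·c_i = 4608, so x̄ = 4608 / (6·(-192)) = -4.

-4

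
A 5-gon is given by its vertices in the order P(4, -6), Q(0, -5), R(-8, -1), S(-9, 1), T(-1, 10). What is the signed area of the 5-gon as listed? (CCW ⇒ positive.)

Apply the shoelace formula: 2A = Σ (x_i·y_{i+1} − x_{i+1}·y_i), indices taken mod 5.
Σ = (-20) + (-40) + (-17) + (-89) + (-34) = -200
Signed area = Σ/2 = -100 (negative ⇒ clockwise traversal).

-100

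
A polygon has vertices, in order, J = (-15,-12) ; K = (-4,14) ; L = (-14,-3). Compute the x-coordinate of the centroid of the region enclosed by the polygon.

-11

Apply the surveyor's formula. First the cross-terms c_i = x_i·y_{i+1} − x_{i+1}·y_i:
  -258, 208, 123  ⇒  2A = 73, A = 36.5.
Then Σ (x_i + x_{i+1})·c_i = -2409, so x̄ = -2409 / (6·36.5) = -11.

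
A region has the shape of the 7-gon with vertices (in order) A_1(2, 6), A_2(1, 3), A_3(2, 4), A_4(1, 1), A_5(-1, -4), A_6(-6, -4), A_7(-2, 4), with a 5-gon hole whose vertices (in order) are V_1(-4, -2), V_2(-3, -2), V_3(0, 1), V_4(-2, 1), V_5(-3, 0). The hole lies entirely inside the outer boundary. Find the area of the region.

34.5

Outer boundary:
Apply the surveyor's formula: 2A = Σ (x_i·y_{i+1} − x_{i+1}·y_i), indices taken mod 7.
A_1→A_2: (2)(3) − (1)(6) = 0
A_2→A_3: (1)(4) − (2)(3) = -2
A_3→A_4: (2)(1) − (1)(4) = -2
A_4→A_5: (1)(-4) − (-1)(1) = -3
A_5→A_6: (-1)(-4) − (-6)(-4) = -20
A_6→A_7: (-6)(4) − (-2)(-4) = -32
A_7→A_1: (-2)(6) − (2)(4) = -20
Σ = -79
Area = |Σ|/2 = 39.5.
Hole:
Apply the shoelace (surveyor's) formula: 2A = Σ (x_i·y_{i+1} − x_{i+1}·y_i), indices taken mod 5.
V_1→V_2: (-4)(-2) − (-3)(-2) = 2
V_2→V_3: (-3)(1) − (0)(-2) = -3
V_3→V_4: (0)(1) − (-2)(1) = 2
V_4→V_5: (-2)(0) − (-3)(1) = 3
V_5→V_1: (-3)(-2) − (-4)(0) = 6
Σ = 10
Area = |Σ|/2 = 5.
Net area = 39.5 − 5 = 34.5.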